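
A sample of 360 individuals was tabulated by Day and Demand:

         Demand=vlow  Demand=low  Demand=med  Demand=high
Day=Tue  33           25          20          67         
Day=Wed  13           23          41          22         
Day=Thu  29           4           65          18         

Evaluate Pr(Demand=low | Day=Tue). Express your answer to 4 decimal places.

0.1724

Total with Day=Tue: 33 + 25 + 20 + 67 = 145.
P(Demand=low | Day=Tue) = 25/145 = 0.1724.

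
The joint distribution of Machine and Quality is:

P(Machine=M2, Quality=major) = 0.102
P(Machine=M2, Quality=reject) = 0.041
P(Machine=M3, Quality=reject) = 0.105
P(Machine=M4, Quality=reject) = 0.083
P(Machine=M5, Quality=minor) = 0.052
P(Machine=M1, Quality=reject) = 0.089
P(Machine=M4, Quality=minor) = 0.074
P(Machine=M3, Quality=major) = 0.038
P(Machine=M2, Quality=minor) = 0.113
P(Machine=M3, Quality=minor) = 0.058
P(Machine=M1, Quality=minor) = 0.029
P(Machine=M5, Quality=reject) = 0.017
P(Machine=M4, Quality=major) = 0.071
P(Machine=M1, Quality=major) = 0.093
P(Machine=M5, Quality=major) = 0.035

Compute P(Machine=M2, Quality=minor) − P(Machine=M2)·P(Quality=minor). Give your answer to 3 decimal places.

P(Machine=M2) = 0.113 + 0.102 + 0.041 = 0.256.
P(Quality=minor) = 0.029 + 0.113 + 0.058 + 0.074 + 0.052 = 0.326.
P(Machine=M2, Quality=minor) − P(Machine=M2)P(Quality=minor) = 0.113 − 0.256×0.326 = 0.030.

0.030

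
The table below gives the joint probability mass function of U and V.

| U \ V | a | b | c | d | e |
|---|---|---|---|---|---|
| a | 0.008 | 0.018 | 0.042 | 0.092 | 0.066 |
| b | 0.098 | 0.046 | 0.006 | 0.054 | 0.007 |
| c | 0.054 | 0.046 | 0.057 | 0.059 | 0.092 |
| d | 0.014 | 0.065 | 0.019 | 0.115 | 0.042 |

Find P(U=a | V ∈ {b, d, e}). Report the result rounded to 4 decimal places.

P(V=b) = 0.018 + 0.046 + 0.046 + 0.065 = 0.175.
P(V=d) = 0.092 + 0.054 + 0.059 + 0.115 = 0.320.
P(V=e) = 0.066 + 0.007 + 0.092 + 0.042 = 0.207.
P(V ∈ {b, d, e}) = 0.175 + 0.320 + 0.207 = 0.702; P(U=a, V ∈ {b, d, e}) = 0.018 + 0.092 + 0.066 = 0.176.
P(U=a | V ∈ {b, d, e}) = 0.176/0.702 = 0.2507.

0.2507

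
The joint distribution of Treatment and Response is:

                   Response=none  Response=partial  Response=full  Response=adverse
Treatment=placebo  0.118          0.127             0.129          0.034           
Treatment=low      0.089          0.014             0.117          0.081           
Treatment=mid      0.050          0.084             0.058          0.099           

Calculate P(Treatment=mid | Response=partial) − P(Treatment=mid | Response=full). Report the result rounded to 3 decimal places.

P(Response=partial) = 0.127 + 0.014 + 0.084 = 0.225; P(Treatment=mid | Response=partial) = 0.084/0.225 = 0.3733.
P(Response=full) = 0.129 + 0.117 + 0.058 = 0.304; P(Treatment=mid | Response=full) = 0.058/0.304 = 0.1908.
Difference = 0.183.

0.183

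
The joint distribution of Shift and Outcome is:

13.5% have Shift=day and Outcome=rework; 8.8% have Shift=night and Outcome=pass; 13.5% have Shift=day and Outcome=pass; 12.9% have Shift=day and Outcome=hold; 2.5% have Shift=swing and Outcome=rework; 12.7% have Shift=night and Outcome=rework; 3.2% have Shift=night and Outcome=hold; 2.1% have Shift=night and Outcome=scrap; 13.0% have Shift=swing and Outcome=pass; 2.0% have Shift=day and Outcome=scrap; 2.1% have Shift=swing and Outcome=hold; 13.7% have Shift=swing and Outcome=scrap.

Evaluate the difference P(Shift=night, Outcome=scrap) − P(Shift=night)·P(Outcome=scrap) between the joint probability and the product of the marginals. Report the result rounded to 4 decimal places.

-0.0267

P(Shift=night) = 0.088 + 0.127 + 0.021 + 0.032 = 0.268.
P(Outcome=scrap) = 0.020 + 0.137 + 0.021 = 0.178.
P(Shift=night, Outcome=scrap) − P(Shift=night)P(Outcome=scrap) = 0.021 − 0.268×0.178 = -0.0267.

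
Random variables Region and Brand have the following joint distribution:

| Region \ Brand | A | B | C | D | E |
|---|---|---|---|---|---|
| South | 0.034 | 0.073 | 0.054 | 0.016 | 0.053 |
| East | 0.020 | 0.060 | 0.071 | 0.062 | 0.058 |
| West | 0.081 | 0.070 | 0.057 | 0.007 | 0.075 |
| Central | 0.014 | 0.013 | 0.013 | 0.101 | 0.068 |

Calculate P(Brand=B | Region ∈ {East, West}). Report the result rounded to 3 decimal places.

0.232

P(Region=East) = 0.020 + 0.060 + 0.071 + 0.062 + 0.058 = 0.271.
P(Region=West) = 0.081 + 0.070 + 0.057 + 0.007 + 0.075 = 0.290.
P(Region ∈ {East, West}) = 0.271 + 0.290 = 0.561; P(Brand=B, Region ∈ {East, West}) = 0.060 + 0.070 = 0.130.
P(Brand=B | Region ∈ {East, West}) = 0.130/0.561 = 0.232.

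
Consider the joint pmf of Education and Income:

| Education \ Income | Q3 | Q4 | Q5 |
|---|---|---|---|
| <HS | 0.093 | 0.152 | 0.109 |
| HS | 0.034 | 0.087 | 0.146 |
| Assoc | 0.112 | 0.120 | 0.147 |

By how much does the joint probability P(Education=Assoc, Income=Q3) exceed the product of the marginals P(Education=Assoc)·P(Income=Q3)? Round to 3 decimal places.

0.021

P(Education=Assoc) = 0.112 + 0.120 + 0.147 = 0.379.
P(Income=Q3) = 0.093 + 0.034 + 0.112 = 0.239.
P(Education=Assoc, Income=Q3) − P(Education=Assoc)P(Income=Q3) = 0.112 − 0.379×0.239 = 0.021.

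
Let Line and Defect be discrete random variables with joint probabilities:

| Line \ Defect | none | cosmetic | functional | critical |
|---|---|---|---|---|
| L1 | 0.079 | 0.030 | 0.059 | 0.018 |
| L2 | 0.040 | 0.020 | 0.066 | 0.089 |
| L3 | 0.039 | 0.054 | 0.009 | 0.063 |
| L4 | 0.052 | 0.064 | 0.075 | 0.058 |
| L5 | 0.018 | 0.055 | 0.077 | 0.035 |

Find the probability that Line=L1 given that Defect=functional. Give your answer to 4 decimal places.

P(Defect=functional) = 0.059 + 0.066 + 0.009 + 0.075 + 0.077 = 0.286.
P(Line=L1 | Defect=functional) = 0.059/0.286 = 0.2063.

0.2063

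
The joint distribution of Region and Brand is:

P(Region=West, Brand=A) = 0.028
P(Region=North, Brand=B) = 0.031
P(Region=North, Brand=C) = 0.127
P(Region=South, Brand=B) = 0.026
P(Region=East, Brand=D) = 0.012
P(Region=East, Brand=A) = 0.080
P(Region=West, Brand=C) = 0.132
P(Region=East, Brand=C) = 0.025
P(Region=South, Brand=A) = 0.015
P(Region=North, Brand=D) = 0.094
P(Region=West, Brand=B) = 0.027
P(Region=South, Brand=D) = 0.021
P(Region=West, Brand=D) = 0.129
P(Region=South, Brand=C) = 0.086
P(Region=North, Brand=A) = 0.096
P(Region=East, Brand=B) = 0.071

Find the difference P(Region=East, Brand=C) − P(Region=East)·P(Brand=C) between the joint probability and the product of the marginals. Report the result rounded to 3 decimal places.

-0.045

P(Region=East) = 0.080 + 0.071 + 0.025 + 0.012 = 0.188.
P(Brand=C) = 0.127 + 0.086 + 0.025 + 0.132 = 0.370.
P(Region=East, Brand=C) − P(Region=East)P(Brand=C) = 0.025 − 0.188×0.370 = -0.045.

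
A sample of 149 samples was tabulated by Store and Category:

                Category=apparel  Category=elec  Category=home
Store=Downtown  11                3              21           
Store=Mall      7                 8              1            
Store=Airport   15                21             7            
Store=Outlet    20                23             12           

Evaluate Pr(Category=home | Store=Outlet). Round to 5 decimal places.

0.21818

Total with Store=Outlet: 20 + 23 + 12 = 55.
P(Category=home | Store=Outlet) = 12/55 = 0.21818.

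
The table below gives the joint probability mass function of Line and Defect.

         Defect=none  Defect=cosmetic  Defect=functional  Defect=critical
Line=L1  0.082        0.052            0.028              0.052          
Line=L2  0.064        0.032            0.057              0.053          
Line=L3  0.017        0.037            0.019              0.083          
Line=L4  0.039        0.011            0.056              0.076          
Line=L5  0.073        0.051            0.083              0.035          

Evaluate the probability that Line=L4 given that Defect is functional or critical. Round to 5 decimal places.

0.24354

P(Defect=functional) = 0.028 + 0.057 + 0.019 + 0.056 + 0.083 = 0.243.
P(Defect=critical) = 0.052 + 0.053 + 0.083 + 0.076 + 0.035 = 0.299.
P(Defect ∈ {functional, critical}) = 0.243 + 0.299 = 0.542; P(Line=L4, Defect ∈ {functional, critical}) = 0.056 + 0.076 = 0.132.
P(Line=L4 | Defect ∈ {functional, critical}) = 0.132/0.542 = 0.24354.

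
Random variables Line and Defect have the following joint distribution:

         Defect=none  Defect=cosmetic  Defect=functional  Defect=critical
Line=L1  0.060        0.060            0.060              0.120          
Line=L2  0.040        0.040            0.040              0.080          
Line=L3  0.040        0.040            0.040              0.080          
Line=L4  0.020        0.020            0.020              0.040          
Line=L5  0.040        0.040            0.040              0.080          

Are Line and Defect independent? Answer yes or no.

yes

Every cell satisfies P(Line,Defect) = P(Line)·P(Defect). For instance P(Line=L2) = 0.200, P(Defect=cosmetic) = 0.200, and 0.200×0.200 = 0.040 matches the joint entry. So Line and Defect are independent.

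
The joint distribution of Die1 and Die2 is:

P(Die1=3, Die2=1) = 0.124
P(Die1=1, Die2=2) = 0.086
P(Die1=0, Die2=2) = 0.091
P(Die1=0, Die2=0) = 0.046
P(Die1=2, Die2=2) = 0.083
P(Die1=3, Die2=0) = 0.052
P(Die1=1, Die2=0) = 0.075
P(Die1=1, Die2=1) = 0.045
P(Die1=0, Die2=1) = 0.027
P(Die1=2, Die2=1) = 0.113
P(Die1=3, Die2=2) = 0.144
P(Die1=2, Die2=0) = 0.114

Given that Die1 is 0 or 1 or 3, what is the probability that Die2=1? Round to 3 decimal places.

0.284

P(Die1=0) = 0.046 + 0.027 + 0.091 = 0.164.
P(Die1=1) = 0.075 + 0.045 + 0.086 = 0.206.
P(Die1=3) = 0.052 + 0.124 + 0.144 = 0.320.
P(Die1 ∈ {0, 1, 3}) = 0.164 + 0.206 + 0.320 = 0.690; P(Die2=1, Die1 ∈ {0, 1, 3}) = 0.027 + 0.045 + 0.124 = 0.196.
P(Die2=1 | Die1 ∈ {0, 1, 3}) = 0.196/0.690 = 0.284.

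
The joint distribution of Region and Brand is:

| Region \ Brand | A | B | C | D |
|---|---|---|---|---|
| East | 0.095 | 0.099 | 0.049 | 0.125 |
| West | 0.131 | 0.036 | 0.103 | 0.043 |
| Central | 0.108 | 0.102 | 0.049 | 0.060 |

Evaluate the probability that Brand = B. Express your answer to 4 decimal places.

0.2370

P(Brand=B) = 0.099 + 0.036 + 0.102 = 0.237.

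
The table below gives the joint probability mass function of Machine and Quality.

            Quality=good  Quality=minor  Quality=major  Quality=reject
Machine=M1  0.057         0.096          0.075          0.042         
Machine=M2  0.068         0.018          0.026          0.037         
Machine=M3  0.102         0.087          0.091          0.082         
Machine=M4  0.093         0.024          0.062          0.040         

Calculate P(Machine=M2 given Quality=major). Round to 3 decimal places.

P(Quality=major) = 0.075 + 0.026 + 0.091 + 0.062 = 0.254.
P(Machine=M2 | Quality=major) = 0.026/0.254 = 0.102.

0.102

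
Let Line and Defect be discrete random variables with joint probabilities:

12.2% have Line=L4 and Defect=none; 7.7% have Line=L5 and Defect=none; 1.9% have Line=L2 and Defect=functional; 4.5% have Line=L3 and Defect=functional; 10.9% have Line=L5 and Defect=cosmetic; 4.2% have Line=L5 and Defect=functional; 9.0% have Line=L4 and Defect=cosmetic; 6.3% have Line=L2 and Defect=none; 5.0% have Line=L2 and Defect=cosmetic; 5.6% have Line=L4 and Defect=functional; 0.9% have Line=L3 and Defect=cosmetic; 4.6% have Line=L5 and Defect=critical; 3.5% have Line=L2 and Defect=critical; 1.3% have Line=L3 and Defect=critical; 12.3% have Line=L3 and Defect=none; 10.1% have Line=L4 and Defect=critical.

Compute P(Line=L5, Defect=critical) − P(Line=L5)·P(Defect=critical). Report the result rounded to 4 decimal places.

P(Line=L5) = 0.077 + 0.109 + 0.042 + 0.046 = 0.274.
P(Defect=critical) = 0.035 + 0.013 + 0.101 + 0.046 = 0.195.
P(Line=L5, Defect=critical) − P(Line=L5)P(Defect=critical) = 0.046 − 0.274×0.195 = -0.0074.

-0.0074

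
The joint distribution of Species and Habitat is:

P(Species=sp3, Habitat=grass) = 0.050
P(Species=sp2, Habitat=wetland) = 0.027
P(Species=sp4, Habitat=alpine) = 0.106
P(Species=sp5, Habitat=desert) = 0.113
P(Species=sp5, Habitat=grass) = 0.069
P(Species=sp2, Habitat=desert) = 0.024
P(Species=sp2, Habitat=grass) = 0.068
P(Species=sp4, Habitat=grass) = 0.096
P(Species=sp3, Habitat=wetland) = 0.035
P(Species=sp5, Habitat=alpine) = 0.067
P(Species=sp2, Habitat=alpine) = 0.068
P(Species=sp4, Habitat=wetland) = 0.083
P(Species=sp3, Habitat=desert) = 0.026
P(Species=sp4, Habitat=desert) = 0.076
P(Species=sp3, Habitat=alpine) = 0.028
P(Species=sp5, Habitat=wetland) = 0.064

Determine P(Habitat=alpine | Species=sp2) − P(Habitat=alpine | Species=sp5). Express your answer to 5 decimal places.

P(Species=sp2) = 0.068 + 0.027 + 0.024 + 0.068 = 0.187; P(Habitat=alpine | Species=sp2) = 0.068/0.187 = 0.363636.
P(Species=sp5) = 0.069 + 0.064 + 0.113 + 0.067 = 0.313; P(Habitat=alpine | Species=sp5) = 0.067/0.313 = 0.214058.
Difference = 0.14958.

0.14958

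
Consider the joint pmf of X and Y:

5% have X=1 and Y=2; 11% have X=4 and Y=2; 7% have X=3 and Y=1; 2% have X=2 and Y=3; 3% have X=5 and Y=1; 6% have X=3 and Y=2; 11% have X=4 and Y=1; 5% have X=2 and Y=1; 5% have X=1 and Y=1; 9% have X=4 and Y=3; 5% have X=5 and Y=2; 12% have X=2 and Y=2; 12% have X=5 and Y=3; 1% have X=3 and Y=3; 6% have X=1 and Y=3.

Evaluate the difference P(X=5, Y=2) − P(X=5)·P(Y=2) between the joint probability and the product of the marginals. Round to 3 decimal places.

P(X=5) = 0.03 + 0.05 + 0.12 = 0.20.
P(Y=2) = 0.05 + 0.12 + 0.06 + 0.11 + 0.05 = 0.39.
P(X=5, Y=2) − P(X=5)P(Y=2) = 0.05 − 0.20×0.39 = -0.028.

-0.028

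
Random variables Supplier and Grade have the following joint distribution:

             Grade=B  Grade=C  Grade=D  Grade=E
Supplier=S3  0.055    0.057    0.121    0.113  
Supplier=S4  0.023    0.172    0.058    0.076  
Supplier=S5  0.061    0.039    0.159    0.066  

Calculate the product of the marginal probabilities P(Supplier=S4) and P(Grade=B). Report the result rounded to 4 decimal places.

P(Supplier=S4) = 0.023 + 0.172 + 0.058 + 0.076 = 0.329.
P(Grade=B) = 0.055 + 0.023 + 0.061 = 0.139.
Product: 0.329 × 0.139 = 0.0457.

0.0457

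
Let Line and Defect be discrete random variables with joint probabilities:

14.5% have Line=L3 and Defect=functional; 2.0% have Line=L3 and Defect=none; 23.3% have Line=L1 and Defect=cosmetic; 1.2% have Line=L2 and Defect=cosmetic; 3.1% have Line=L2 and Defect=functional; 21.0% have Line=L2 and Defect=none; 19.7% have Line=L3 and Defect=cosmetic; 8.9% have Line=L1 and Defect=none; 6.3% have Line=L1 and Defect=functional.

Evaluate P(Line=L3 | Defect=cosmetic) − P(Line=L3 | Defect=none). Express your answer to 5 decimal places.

0.38301

P(Defect=cosmetic) = 0.233 + 0.012 + 0.197 = 0.442; P(Line=L3 | Defect=cosmetic) = 0.197/0.442 = 0.445701.
P(Defect=none) = 0.089 + 0.210 + 0.020 = 0.319; P(Line=L3 | Defect=none) = 0.020/0.319 = 0.062696.
Difference = 0.38301.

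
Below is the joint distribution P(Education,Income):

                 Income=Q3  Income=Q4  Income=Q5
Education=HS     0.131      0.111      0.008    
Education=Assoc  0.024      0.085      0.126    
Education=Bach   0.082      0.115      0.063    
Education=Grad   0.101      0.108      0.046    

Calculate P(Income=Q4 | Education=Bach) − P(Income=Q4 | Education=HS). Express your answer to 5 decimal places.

P(Education=Bach) = 0.082 + 0.115 + 0.063 = 0.260; P(Income=Q4 | Education=Bach) = 0.115/0.260 = 0.442308.
P(Education=HS) = 0.131 + 0.111 + 0.008 = 0.250; P(Income=Q4 | Education=HS) = 0.111/0.250 = 0.444000.
Difference = -0.00169.

-0.00169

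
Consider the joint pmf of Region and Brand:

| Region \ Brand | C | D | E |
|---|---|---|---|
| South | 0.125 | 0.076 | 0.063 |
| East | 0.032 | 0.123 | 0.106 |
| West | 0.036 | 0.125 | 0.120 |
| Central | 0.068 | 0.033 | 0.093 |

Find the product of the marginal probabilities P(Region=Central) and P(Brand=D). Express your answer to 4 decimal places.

0.0693

P(Region=Central) = 0.068 + 0.033 + 0.093 = 0.194.
P(Brand=D) = 0.076 + 0.123 + 0.125 + 0.033 = 0.357.
Product: 0.194 × 0.357 = 0.0693.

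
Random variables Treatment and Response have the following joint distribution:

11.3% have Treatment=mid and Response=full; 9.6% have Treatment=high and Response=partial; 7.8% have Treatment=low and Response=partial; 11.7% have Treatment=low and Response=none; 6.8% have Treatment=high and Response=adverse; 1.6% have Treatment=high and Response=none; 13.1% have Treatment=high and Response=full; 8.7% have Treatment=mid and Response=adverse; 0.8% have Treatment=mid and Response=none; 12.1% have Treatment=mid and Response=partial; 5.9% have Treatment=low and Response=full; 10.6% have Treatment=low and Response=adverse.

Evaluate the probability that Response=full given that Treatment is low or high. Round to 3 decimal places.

0.283

P(Treatment=low) = 0.117 + 0.078 + 0.059 + 0.106 = 0.360.
P(Treatment=high) = 0.016 + 0.096 + 0.131 + 0.068 = 0.311.
P(Treatment ∈ {low, high}) = 0.360 + 0.311 = 0.671; P(Response=full, Treatment ∈ {low, high}) = 0.059 + 0.131 = 0.190.
P(Response=full | Treatment ∈ {low, high}) = 0.190/0.671 = 0.283.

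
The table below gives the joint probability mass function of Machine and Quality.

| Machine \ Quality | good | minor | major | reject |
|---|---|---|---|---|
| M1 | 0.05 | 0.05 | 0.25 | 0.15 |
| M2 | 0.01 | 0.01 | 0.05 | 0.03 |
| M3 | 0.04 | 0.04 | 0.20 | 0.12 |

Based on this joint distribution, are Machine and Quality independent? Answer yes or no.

yes

Every cell satisfies P(Machine,Quality) = P(Machine)·P(Quality). For instance P(Machine=M1) = 0.50, P(Quality=reject) = 0.30, and 0.50×0.30 = 0.15 matches the joint entry. So Machine and Quality are independent.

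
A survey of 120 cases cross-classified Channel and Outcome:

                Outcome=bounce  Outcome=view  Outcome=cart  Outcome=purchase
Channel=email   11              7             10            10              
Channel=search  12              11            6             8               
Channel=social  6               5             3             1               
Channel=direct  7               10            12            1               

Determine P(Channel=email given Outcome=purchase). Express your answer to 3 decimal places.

Total with Outcome=purchase: 10 + 8 + 1 + 1 = 20.
P(Channel=email | Outcome=purchase) = 10/20 = 0.500.

0.500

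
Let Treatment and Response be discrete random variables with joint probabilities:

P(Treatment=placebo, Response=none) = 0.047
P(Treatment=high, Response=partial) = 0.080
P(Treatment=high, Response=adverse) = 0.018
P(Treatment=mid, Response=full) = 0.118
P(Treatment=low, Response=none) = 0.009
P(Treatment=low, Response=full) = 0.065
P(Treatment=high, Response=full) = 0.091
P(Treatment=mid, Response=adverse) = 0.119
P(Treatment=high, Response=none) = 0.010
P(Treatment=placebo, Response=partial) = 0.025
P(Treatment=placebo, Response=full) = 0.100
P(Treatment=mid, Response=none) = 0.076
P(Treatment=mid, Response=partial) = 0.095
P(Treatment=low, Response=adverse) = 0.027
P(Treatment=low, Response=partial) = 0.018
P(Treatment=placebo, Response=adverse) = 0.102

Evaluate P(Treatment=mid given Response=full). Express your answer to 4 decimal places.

0.3155

P(Response=full) = 0.100 + 0.065 + 0.118 + 0.091 = 0.374.
P(Treatment=mid | Response=full) = 0.118/0.374 = 0.3155.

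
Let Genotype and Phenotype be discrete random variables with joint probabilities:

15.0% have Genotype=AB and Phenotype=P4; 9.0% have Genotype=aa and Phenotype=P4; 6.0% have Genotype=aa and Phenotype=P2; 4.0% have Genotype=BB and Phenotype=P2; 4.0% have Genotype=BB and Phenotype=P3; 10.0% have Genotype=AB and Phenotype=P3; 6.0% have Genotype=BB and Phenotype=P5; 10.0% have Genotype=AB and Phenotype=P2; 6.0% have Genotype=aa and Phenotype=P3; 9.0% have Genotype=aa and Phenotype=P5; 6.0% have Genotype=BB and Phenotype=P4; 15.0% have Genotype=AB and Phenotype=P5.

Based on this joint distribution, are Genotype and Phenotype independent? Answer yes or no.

Every cell satisfies P(Genotype,Phenotype) = P(Genotype)·P(Phenotype). For instance P(Genotype=BB) = 0.200, P(Phenotype=P4) = 0.300, and 0.200×0.300 = 0.060 matches the joint entry. So Genotype and Phenotype are independent.

yes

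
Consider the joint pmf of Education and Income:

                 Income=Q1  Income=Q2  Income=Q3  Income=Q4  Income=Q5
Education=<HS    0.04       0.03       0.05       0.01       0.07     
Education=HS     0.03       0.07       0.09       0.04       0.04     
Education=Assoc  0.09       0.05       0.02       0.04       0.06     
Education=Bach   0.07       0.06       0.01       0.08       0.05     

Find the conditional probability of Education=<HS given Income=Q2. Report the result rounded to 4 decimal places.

0.1429

P(Income=Q2) = 0.03 + 0.07 + 0.05 + 0.06 = 0.21.
P(Education=<HS | Income=Q2) = 0.03/0.21 = 0.1429.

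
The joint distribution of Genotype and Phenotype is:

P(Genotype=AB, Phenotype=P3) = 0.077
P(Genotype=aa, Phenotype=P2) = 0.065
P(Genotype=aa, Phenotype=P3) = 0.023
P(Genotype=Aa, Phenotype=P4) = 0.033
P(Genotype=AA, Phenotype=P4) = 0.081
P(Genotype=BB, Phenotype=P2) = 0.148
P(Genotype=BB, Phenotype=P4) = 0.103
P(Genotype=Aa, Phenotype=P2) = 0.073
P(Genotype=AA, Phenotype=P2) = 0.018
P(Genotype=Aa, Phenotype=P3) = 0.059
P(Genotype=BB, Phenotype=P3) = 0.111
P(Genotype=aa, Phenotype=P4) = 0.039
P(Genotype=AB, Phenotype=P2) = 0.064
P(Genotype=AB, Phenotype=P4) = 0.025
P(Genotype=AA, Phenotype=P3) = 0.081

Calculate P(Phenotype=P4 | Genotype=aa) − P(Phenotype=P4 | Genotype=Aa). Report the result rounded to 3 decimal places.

0.107

P(Genotype=aa) = 0.065 + 0.023 + 0.039 = 0.127; P(Phenotype=P4 | Genotype=aa) = 0.039/0.127 = 0.3071.
P(Genotype=Aa) = 0.073 + 0.059 + 0.033 = 0.165; P(Phenotype=P4 | Genotype=Aa) = 0.033/0.165 = 0.2000.
Difference = 0.107.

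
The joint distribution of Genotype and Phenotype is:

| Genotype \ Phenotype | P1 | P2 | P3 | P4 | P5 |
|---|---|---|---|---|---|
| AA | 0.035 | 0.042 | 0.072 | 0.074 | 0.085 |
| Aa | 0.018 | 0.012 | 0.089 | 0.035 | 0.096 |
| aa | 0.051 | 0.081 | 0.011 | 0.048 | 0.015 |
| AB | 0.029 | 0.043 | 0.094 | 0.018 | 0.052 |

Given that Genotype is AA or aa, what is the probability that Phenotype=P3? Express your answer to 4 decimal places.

P(Genotype=AA) = 0.035 + 0.042 + 0.072 + 0.074 + 0.085 = 0.308.
P(Genotype=aa) = 0.051 + 0.081 + 0.011 + 0.048 + 0.015 = 0.206.
P(Genotype ∈ {AA, aa}) = 0.308 + 0.206 = 0.514; P(Phenotype=P3, Genotype ∈ {AA, aa}) = 0.072 + 0.011 = 0.083.
P(Phenotype=P3 | Genotype ∈ {AA, aa}) = 0.083/0.514 = 0.1615.

0.1615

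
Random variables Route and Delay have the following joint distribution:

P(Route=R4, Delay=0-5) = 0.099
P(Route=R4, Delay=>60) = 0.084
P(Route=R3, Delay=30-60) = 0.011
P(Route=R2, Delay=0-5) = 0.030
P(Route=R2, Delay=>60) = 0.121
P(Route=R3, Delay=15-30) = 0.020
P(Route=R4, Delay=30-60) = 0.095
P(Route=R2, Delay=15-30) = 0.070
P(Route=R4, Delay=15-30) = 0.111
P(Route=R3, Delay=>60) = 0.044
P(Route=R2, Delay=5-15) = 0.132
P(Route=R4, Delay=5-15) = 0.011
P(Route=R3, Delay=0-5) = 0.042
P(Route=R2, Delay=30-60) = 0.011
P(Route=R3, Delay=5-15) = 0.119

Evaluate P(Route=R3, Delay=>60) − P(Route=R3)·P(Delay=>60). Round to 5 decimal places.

P(Route=R3) = 0.042 + 0.119 + 0.020 + 0.011 + 0.044 = 0.236.
P(Delay=>60) = 0.121 + 0.044 + 0.084 = 0.249.
P(Route=R3, Delay=>60) − P(Route=R3)P(Delay=>60) = 0.044 − 0.236×0.249 = -0.01476.

-0.01476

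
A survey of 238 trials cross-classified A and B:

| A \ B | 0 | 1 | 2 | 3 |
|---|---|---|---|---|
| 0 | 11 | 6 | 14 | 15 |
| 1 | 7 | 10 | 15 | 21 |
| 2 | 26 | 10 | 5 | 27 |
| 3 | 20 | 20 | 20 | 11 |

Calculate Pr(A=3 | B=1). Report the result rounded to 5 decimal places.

0.43478

Total with B=1: 6 + 10 + 10 + 20 = 46.
P(A=3 | B=1) = 20/46 = 0.43478.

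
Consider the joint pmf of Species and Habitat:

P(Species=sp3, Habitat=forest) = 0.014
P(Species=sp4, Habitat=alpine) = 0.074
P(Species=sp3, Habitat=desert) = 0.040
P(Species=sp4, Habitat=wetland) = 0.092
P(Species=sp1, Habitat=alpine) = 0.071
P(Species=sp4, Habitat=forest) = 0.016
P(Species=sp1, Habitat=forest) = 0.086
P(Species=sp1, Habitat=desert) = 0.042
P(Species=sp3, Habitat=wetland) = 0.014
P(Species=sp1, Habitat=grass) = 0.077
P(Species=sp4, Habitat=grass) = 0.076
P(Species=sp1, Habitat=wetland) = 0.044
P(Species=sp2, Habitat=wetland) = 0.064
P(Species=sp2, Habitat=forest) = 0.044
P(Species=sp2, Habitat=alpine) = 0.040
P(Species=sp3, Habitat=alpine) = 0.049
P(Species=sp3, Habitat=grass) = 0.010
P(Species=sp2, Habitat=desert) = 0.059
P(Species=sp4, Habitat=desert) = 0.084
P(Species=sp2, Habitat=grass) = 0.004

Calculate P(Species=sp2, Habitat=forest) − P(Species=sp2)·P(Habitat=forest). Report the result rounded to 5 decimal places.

P(Species=sp2) = 0.044 + 0.004 + 0.064 + 0.059 + 0.040 = 0.211.
P(Habitat=forest) = 0.086 + 0.044 + 0.014 + 0.016 = 0.160.
P(Species=sp2, Habitat=forest) − P(Species=sp2)P(Habitat=forest) = 0.044 − 0.211×0.160 = 0.01024.

0.01024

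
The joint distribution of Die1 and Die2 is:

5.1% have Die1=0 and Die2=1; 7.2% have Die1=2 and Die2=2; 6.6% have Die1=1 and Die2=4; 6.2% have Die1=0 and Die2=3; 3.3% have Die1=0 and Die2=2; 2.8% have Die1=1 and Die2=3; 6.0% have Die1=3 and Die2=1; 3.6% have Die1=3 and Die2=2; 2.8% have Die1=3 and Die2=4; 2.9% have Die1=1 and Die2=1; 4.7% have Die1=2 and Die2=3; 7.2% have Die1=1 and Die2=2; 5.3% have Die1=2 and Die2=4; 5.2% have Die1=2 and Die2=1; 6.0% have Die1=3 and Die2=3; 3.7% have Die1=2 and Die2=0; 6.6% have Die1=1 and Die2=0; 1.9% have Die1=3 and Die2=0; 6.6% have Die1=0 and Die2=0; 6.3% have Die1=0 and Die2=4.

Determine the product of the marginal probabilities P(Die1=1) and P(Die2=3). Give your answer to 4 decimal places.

P(Die1=1) = 0.066 + 0.029 + 0.072 + 0.028 + 0.066 = 0.261.
P(Die2=3) = 0.062 + 0.028 + 0.047 + 0.060 = 0.197.
Product: 0.261 × 0.197 = 0.0514.

0.0514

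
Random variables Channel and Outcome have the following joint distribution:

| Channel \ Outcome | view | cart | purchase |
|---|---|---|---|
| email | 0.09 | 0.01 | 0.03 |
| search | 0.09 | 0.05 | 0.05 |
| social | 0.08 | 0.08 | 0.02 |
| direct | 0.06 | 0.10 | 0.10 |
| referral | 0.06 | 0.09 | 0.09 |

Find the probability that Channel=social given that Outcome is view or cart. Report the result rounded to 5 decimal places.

0.22535

P(Outcome=view) = 0.09 + 0.09 + 0.08 + 0.06 + 0.06 = 0.38.
P(Outcome=cart) = 0.01 + 0.05 + 0.08 + 0.10 + 0.09 = 0.33.
P(Outcome ∈ {view, cart}) = 0.38 + 0.33 = 0.71; P(Channel=social, Outcome ∈ {view, cart}) = 0.08 + 0.08 = 0.16.
P(Channel=social | Outcome ∈ {view, cart}) = 0.16/0.71 = 0.22535.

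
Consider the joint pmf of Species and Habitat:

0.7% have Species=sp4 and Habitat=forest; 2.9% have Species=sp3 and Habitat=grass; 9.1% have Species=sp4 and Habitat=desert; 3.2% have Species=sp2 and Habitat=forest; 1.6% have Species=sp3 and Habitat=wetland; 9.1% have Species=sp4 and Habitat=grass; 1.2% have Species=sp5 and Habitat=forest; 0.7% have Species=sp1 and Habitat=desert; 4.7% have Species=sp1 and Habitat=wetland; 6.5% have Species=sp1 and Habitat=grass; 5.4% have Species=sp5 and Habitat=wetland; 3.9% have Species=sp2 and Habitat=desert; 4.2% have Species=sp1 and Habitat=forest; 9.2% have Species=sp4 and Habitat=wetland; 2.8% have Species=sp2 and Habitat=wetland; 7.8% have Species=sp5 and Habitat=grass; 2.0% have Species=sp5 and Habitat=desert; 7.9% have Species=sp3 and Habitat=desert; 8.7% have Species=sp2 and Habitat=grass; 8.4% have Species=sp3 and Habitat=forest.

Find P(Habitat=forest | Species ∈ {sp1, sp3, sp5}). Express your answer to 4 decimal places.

0.2589

P(Species=sp1) = 0.042 + 0.065 + 0.047 + 0.007 = 0.161.
P(Species=sp3) = 0.084 + 0.029 + 0.016 + 0.079 = 0.208.
P(Species=sp5) = 0.012 + 0.078 + 0.054 + 0.020 = 0.164.
P(Species ∈ {sp1, sp3, sp5}) = 0.161 + 0.208 + 0.164 = 0.533; P(Habitat=forest, Species ∈ {sp1, sp3, sp5}) = 0.042 + 0.084 + 0.012 = 0.138.
P(Habitat=forest | Species ∈ {sp1, sp3, sp5}) = 0.138/0.533 = 0.2589.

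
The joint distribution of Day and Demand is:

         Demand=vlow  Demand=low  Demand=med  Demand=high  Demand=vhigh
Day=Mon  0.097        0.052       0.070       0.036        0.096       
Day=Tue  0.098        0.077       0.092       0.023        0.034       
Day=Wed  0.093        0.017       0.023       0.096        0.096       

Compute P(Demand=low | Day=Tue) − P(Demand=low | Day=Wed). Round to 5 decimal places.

P(Day=Tue) = 0.098 + 0.077 + 0.092 + 0.023 + 0.034 = 0.324; P(Demand=low | Day=Tue) = 0.077/0.324 = 0.237654.
P(Day=Wed) = 0.093 + 0.017 + 0.023 + 0.096 + 0.096 = 0.325; P(Demand=low | Day=Wed) = 0.017/0.325 = 0.052308.
Difference = 0.18535.

0.18535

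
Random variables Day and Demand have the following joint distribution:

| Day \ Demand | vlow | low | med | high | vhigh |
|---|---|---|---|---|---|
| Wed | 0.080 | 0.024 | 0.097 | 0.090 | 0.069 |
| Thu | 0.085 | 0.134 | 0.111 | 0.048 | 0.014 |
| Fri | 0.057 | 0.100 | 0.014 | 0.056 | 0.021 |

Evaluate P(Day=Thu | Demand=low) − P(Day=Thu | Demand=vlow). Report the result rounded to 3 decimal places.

0.136

P(Demand=low) = 0.024 + 0.134 + 0.100 = 0.258; P(Day=Thu | Demand=low) = 0.134/0.258 = 0.5194.
P(Demand=vlow) = 0.080 + 0.085 + 0.057 = 0.222; P(Day=Thu | Demand=vlow) = 0.085/0.222 = 0.3829.
Difference = 0.136.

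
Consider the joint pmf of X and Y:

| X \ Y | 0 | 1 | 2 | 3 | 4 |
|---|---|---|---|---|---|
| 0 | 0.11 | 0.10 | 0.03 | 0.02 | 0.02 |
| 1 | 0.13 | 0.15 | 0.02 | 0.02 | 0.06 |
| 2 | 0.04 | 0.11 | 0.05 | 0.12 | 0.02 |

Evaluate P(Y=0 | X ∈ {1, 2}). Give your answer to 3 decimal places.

P(X=1) = 0.13 + 0.15 + 0.02 + 0.02 + 0.06 = 0.38.
P(X=2) = 0.04 + 0.11 + 0.05 + 0.12 + 0.02 = 0.34.
P(X ∈ {1, 2}) = 0.38 + 0.34 = 0.72; P(Y=0, X ∈ {1, 2}) = 0.13 + 0.04 = 0.17.
P(Y=0 | X ∈ {1, 2}) = 0.17/0.72 = 0.236.

0.236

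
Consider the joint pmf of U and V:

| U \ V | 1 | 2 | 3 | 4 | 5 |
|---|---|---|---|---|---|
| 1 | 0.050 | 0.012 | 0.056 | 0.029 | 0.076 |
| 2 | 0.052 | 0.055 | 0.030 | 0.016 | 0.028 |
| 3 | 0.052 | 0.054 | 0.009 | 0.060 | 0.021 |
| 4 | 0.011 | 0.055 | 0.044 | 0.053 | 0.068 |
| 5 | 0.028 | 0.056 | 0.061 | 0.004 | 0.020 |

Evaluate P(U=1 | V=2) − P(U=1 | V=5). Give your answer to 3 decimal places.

-0.305

P(V=2) = 0.012 + 0.055 + 0.054 + 0.055 + 0.056 = 0.232; P(U=1 | V=2) = 0.012/0.232 = 0.0517.
P(V=5) = 0.076 + 0.028 + 0.021 + 0.068 + 0.020 = 0.213; P(U=1 | V=5) = 0.076/0.213 = 0.3568.
Difference = -0.305.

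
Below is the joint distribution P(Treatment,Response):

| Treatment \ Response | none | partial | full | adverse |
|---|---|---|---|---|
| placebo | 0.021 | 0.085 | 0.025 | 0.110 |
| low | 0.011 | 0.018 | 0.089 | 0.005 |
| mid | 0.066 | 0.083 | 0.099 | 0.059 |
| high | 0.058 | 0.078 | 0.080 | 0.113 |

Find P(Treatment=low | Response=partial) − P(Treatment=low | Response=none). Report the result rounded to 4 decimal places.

P(Response=partial) = 0.085 + 0.018 + 0.083 + 0.078 = 0.264; P(Treatment=low | Response=partial) = 0.018/0.264 = 0.06818.
P(Response=none) = 0.021 + 0.011 + 0.066 + 0.058 = 0.156; P(Treatment=low | Response=none) = 0.011/0.156 = 0.07051.
Difference = -0.0023.

-0.0023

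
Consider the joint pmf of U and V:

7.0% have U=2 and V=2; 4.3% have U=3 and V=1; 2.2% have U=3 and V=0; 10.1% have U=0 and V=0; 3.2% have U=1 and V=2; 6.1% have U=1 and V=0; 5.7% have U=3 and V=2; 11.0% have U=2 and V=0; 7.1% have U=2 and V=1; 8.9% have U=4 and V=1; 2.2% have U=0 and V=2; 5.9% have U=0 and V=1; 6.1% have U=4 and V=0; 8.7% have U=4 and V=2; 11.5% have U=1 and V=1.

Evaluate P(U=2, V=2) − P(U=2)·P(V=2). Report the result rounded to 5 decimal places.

P(U=2) = 0.110 + 0.071 + 0.070 = 0.251.
P(V=2) = 0.022 + 0.032 + 0.070 + 0.057 + 0.087 = 0.268.
P(U=2, V=2) − P(U=2)P(V=2) = 0.070 − 0.251×0.268 = 0.00273.

0.00273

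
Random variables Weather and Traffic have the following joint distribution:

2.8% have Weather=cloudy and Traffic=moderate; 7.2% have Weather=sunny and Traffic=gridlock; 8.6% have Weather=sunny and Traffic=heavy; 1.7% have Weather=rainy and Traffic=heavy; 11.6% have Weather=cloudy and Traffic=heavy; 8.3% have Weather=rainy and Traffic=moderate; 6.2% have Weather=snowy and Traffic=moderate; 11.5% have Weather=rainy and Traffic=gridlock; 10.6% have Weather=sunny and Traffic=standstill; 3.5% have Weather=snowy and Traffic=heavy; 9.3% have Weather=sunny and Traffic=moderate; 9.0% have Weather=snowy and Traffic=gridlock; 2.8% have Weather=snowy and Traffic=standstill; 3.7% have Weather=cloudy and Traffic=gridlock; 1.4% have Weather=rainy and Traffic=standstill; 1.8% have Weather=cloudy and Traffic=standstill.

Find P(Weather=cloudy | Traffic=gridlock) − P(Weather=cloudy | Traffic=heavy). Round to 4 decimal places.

P(Traffic=gridlock) = 0.072 + 0.037 + 0.115 + 0.090 = 0.314; P(Weather=cloudy | Traffic=gridlock) = 0.037/0.314 = 0.11783.
P(Traffic=heavy) = 0.086 + 0.116 + 0.017 + 0.035 = 0.254; P(Weather=cloudy | Traffic=heavy) = 0.116/0.254 = 0.45669.
Difference = -0.3389.

-0.3389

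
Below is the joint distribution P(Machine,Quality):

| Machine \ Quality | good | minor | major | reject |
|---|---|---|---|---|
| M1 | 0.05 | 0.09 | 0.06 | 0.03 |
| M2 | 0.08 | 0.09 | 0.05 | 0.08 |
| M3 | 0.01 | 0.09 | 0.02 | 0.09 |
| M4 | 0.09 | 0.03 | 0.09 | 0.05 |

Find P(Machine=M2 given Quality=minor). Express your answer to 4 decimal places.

P(Quality=minor) = 0.09 + 0.09 + 0.09 + 0.03 = 0.30.
P(Machine=M2 | Quality=minor) = 0.09/0.30 = 0.3000.

0.3000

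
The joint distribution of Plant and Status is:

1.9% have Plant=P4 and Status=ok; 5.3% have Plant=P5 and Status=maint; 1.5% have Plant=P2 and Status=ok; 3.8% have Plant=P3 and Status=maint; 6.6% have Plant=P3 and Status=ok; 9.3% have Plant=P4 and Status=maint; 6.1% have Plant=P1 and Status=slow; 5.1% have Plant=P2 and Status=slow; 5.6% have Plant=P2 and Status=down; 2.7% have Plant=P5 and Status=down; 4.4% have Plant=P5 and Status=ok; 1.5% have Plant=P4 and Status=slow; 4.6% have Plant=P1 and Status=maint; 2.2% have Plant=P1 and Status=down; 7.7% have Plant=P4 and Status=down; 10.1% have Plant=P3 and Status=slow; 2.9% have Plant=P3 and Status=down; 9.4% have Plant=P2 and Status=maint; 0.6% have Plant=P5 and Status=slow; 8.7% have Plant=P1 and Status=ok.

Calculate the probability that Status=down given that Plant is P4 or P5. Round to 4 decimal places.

0.3114

P(Plant=P4) = 0.019 + 0.015 + 0.077 + 0.093 = 0.204.
P(Plant=P5) = 0.044 + 0.006 + 0.027 + 0.053 = 0.130.
P(Plant ∈ {P4, P5}) = 0.204 + 0.130 = 0.334; P(Status=down, Plant ∈ {P4, P5}) = 0.077 + 0.027 = 0.104.
P(Status=down | Plant ∈ {P4, P5}) = 0.104/0.334 = 0.3114.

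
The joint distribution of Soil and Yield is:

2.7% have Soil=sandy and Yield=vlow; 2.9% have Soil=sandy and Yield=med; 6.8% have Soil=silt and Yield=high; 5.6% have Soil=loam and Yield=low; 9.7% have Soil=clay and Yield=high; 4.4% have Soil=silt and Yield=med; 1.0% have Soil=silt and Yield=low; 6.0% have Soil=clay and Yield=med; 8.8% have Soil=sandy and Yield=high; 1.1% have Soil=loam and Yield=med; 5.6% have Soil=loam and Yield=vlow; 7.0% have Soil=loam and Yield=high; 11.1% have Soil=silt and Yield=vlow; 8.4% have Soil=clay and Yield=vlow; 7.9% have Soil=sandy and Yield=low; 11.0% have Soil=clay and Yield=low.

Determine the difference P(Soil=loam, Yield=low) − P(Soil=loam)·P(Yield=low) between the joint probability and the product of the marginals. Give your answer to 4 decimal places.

0.0068

P(Soil=loam) = 0.056 + 0.056 + 0.011 + 0.070 = 0.193.
P(Yield=low) = 0.079 + 0.056 + 0.110 + 0.010 = 0.255.
P(Soil=loam, Yield=low) − P(Soil=loam)P(Yield=low) = 0.056 − 0.193×0.255 = 0.0068.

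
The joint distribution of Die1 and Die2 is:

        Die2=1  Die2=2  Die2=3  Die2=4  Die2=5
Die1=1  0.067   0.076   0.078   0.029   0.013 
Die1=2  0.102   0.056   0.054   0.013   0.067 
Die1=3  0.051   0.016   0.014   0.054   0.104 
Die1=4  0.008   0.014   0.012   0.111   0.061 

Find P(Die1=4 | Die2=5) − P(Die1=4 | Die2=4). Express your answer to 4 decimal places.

-0.2873

P(Die2=5) = 0.013 + 0.067 + 0.104 + 0.061 = 0.245; P(Die1=4 | Die2=5) = 0.061/0.245 = 0.24898.
P(Die2=4) = 0.029 + 0.013 + 0.054 + 0.111 = 0.207; P(Die1=4 | Die2=4) = 0.111/0.207 = 0.53623.
Difference = -0.2873.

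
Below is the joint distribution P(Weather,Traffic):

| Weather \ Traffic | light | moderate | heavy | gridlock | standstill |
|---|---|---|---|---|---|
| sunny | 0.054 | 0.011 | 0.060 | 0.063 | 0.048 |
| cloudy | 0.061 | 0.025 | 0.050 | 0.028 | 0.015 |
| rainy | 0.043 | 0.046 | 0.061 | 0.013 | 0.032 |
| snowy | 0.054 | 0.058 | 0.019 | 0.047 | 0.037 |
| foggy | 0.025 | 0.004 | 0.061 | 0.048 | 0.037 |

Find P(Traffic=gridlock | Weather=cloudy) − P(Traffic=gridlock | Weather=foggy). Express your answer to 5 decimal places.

-0.11786

P(Weather=cloudy) = 0.061 + 0.025 + 0.050 + 0.028 + 0.015 = 0.179; P(Traffic=gridlock | Weather=cloudy) = 0.028/0.179 = 0.156425.
P(Weather=foggy) = 0.025 + 0.004 + 0.061 + 0.048 + 0.037 = 0.175; P(Traffic=gridlock | Weather=foggy) = 0.048/0.175 = 0.274286.
Difference = -0.11786.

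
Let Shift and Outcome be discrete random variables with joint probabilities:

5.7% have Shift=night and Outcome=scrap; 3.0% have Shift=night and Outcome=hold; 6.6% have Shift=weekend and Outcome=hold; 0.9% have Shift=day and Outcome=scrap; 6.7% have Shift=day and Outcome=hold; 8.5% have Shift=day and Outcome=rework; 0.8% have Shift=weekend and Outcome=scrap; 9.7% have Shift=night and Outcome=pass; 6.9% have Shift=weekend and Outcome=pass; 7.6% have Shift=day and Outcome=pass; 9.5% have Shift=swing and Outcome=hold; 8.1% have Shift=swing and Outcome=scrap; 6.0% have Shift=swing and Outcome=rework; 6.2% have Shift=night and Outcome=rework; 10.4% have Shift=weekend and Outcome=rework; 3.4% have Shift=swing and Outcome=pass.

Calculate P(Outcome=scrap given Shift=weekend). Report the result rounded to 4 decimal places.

P(Shift=weekend) = 0.069 + 0.104 + 0.008 + 0.066 = 0.247.
P(Outcome=scrap | Shift=weekend) = 0.008/0.247 = 0.0324.

0.0324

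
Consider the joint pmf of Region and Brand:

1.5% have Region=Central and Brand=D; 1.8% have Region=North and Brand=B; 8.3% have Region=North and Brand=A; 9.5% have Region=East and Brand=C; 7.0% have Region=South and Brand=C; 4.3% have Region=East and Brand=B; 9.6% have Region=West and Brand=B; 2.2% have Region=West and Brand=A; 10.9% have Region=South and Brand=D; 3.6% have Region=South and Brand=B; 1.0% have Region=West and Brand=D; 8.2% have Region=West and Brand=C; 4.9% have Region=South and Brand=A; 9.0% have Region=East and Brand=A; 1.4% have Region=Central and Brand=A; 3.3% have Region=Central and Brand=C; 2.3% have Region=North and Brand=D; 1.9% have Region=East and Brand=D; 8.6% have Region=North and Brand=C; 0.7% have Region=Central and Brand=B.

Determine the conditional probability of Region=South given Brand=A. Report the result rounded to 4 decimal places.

0.1899

P(Brand=A) = 0.083 + 0.049 + 0.090 + 0.022 + 0.014 = 0.258.
P(Region=South | Brand=A) = 0.049/0.258 = 0.1899.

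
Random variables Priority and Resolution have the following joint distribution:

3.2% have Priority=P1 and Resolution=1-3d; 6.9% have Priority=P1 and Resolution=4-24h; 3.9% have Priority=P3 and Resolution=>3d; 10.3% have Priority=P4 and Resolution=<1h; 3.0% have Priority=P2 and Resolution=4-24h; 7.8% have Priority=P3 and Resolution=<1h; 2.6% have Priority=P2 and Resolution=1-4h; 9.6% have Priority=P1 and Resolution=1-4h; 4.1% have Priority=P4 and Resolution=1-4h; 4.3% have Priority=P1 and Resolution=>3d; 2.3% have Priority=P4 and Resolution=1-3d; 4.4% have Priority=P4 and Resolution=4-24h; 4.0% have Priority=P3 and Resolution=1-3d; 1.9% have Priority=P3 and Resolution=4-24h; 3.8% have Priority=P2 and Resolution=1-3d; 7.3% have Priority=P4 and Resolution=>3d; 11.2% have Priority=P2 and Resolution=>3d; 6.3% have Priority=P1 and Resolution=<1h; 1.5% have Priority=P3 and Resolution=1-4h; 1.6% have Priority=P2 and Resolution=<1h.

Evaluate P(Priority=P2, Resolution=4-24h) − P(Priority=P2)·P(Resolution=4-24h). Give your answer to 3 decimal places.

-0.006

P(Priority=P2) = 0.016 + 0.026 + 0.030 + 0.038 + 0.112 = 0.222.
P(Resolution=4-24h) = 0.069 + 0.030 + 0.019 + 0.044 = 0.162.
P(Priority=P2, Resolution=4-24h) − P(Priority=P2)P(Resolution=4-24h) = 0.030 − 0.222×0.162 = -0.006.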